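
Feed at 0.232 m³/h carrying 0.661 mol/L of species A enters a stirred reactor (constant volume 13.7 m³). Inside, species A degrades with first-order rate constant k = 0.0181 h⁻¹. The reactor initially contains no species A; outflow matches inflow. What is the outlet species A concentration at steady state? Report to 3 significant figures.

0.320 mol/L

Species balance: V dC/dt = Q C_in − Q C − k V C.
Steady state (dC/dt = 0): C_ss = Q C_in/(Q + kV) = C_in/(1 + kV/Q).
C_ss = 0.232·0.661/(0.232 + 0.0181·13.7) = 0.15335/0.47997 = 0.31950 mol/L.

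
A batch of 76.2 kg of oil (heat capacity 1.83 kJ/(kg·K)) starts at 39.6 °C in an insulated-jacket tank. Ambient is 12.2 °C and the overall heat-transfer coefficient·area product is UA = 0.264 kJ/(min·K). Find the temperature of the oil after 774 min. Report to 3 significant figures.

18.5 °C

M c_p dT/dt = −UA(T − T_amb).
dT/dt = (T_ss − T)/τ with T_ss = T_amb = 12.200 °C, τ = M c_p/UA = 76.2·1.83/0.264 = 528.20 min.
Integrating: T(t) = T_ss + (T₀ − T_ss) e^(−t/τ).
T(774) = 12.200 + (27.400)·0.23100 = 18.529 °C.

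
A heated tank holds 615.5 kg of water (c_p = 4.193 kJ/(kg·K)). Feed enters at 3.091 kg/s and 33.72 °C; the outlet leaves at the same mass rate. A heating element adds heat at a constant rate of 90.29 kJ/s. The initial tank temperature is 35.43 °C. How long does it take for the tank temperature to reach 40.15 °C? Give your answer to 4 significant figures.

454.4 s

Energy balance: M c_p dT/dt = ṁ c_p (T_in − T) + 90.29.
τ = M/ṁ = 199.126 s; T_ss = T_in + Q̇/(ṁ c_p) = 40.6865 °C.
T(t) = T_ss + (T₀ − T_ss) e^(−t/τ). Set T = 40.15:
e^(−t/τ) = (40.15 − 40.6865)/(35.43 − 40.6865) = 0.102067
t = −199.126 · ln(0.102067) = 454.431 s.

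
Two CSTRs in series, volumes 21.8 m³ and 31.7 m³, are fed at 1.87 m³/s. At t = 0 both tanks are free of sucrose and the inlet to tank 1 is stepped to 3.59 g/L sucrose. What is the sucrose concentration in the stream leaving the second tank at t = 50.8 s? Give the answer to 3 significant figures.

3.12 g/L

Time constants: τᵢ = Vᵢ/Q for each well-mixed tank.
τ₁ = 21.8/1.87 = 11.658 s; τ₂ = 31.7/1.87 = 16.952 s.
Tank 1: C₁ = C_in(1 − e^(−t/τ₁)). Tank 2 (τ₁ ≠ τ₂): C₂ = C_in[1 − (τ₁ e^(−t/τ₁) − τ₂ e^(−t/τ₂))/(τ₁ − τ₂)].
At t = 50.8: e^(−t/τ₁) = 0.012809, e^(−t/τ₂) = 0.049951.
C₂ = 3.59·[1 − (11.658·0.012809 − 16.952·0.049951)/(-5.2941)] = 3.59·0.86826 = 3.1171 g/L.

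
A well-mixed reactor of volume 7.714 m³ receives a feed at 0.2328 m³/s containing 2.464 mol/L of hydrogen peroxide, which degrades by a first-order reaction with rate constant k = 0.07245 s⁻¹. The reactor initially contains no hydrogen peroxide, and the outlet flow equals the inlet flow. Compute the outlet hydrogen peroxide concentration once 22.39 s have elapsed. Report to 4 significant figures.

0.6518 mol/L

V dC/dt = Q(C_in − C) − k V C.
dC/dt = (Q/V) C_in − (Q/V + k) C; effective rate a = Q/V + k = 0.0301789 + 0.07245 = 0.102629 s⁻¹.
C_ss = Q C_in/(Q + kV) = 0.724560 mol/L; C(t) = C_ss + (C₀ − C_ss) e^(−a t).
C(22.39) = 0.724560 + (-0.724560)·e^(−0.102629·22.39) = 0.724560 + (-0.724560)·0.100474 = 0.651761 mol/L.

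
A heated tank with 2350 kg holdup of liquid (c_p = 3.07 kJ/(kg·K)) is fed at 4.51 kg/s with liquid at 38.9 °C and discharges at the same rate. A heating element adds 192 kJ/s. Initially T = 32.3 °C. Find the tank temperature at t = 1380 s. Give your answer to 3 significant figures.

51.3 °C

Unsteady energy balance on the tank contents: M c_p dT/dt = ṁ c_p (T_in − T) + 192.
Rearrange: dT/dt = (T_ss − T)/τ with τ = M/ṁ = 521.06 s and T_ss = T_in + Q̇/(ṁ c_p) = 52.767 °C.
This is linear first-order; T(t) = T_ss + (T₀ − T_ss) e^(−t/τ).
T(1380) = 52.767 + (-20.467)·e^(−1380/521.06) = 52.767 + (-20.467)·0.070763 = 51.319 °C.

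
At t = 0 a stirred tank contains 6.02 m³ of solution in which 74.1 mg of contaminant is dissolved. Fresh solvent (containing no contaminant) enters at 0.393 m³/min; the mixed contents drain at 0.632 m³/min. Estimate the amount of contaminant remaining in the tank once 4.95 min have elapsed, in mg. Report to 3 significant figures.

Let m(t) be the amount of contaminant. Volume: V(t) = V₀ + (Q_in − Q_out) t = 6.02 − 0.23900 t; V(4.95) = 4.8369 m³.
Solute balance: dm/dt = 0 − Q_out C = −Q_out m/V(t).
dm/m = −Q_out dt/(V₀ − 0.23900 t); integrating gives ln(m/m₀) = −(Q_out/(Q_in−Q_out)) ln(V/V₀).
m = m₀ (V₀/V)^(Q_out/(Q_in−Q_out)) = 74.1 × (6.02/4.8369)^(-2.6444) = 41.547 mg.

41.5 mg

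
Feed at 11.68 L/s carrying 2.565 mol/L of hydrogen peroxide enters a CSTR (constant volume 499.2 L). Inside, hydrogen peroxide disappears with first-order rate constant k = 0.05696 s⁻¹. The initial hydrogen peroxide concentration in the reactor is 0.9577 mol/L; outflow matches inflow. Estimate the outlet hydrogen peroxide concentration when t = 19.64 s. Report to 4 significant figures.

0.7904 mol/L

V dC/dt = Q(C_in − C) − k V C.
This is linear with rate a = Q/V + k = 0.0803574 s⁻¹.
C_ss = Q C_in/(Q + kV) = 0.746843 mol/L; C(t) = C_ss + (C₀ − C_ss) e^(−a t).
C(19.64) = 0.746843 + (0.210857)·e^(−0.0803574·19.64) = 0.746843 + (0.210857)·0.206342 = 0.790352 mol/L.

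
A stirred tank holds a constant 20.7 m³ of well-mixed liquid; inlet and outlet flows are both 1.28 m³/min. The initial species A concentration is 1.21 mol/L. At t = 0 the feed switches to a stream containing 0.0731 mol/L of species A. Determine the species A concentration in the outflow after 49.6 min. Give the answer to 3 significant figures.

0.126 mol/L

Accumulation = in − out for the solute gives V dC/dt = Q(C_in − C).
So dC/dt = (C_in − C)/τ with τ = V/Q = 20.7/1.28 = 16.172 min.
Integrating: C(t) = C_in + (C₀ − C_in) e^(−t/τ).
C(49.6) = 0.0731 + (1.21 − 0.0731)·e^(−49.6/16.172) = 0.0731 + (1.1369)·0.046558 = 0.12603 mol/L.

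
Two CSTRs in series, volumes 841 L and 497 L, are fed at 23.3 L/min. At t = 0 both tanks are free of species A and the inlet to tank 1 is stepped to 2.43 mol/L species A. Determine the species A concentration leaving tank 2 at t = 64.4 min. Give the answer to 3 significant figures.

Species balance on tank i: dCᵢ/dt = (Cᵢ₋₁ − Cᵢ)/τᵢ with τᵢ = Vᵢ/Q.
τ₁ = 841/23.3 = 36.094 min; τ₂ = 497/23.3 = 21.330 min.
Solving the cascade with C₁(0)=C₂(0)=0 gives C₂(t) = C_in[1 − (τ₁ e^(−t/τ₁) − τ₂ e^(−t/τ₂))/(τ₁ − τ₂)].
At t = 64.4: e^(−t/τ₁) = 0.16793, e^(−t/τ₂) = 0.048842.
C₂ = 2.43·[1 − (36.094·0.16793 − 21.330·0.048842)/(14.764)] = 2.43·0.66002 = 1.6038 mol/L.

1.60 mol/L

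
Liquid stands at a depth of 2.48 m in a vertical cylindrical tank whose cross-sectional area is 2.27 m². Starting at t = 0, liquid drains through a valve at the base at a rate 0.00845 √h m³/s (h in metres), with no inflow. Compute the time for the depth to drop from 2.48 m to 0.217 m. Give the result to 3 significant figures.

596 s

A dh/dt = −Q_out = −0.00845 √h.
This is separable: 2 d(√h)/dt = −0.00845/A, so √h = √h₀ − (0.00845/(2A)) t.
t = 2A(√h₀ − √h)/0.00845 = 2·2.27·(√2.48 − √0.217)/0.00845
  = 4.5400 × (1.5748 − 0.46583) / 0.00845 = 595.82 s.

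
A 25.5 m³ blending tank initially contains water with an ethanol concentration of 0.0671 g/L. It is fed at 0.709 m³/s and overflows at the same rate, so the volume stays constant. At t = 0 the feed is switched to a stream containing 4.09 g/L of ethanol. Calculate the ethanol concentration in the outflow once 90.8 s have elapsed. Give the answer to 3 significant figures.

Mass balance on the solute (V constant): V dC/dt = Q(C_in − C).
So dC/dt = (C_in − C)/τ with τ = V/Q = 25.5/0.709 = 35.966 s.
This is linear first-order; C(t) = C_in + (C₀ − C_in) e^(−t/τ).
C(90.8) = 4.09 + (0.0671 − 4.09)·e^(−90.8/35.966) = 4.09 + (-4.0229)·0.080091 = 3.7678 g/L.

3.77 g/L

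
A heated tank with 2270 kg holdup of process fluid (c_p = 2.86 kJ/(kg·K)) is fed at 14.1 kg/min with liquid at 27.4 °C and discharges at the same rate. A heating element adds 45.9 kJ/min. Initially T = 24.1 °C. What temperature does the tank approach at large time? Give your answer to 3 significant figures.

28.5 °C

M c_p dT/dt = ṁ c_p (T_in − T) + Q̇.
At steady state dT/dt = 0 ⇒ T_ss = T_in + Q̇/(ṁ c_p) = 27.4 + 45.9/(14.1·2.86) = 28.538 °C.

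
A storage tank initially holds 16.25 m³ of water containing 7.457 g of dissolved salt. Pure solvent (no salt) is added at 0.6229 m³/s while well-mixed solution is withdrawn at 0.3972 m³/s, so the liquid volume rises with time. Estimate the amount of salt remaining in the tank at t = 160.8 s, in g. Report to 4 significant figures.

Total volume: dV/dt = Q_in − Q_out = 0.225700 m³/s, so V(t) = 16.25 + 0.225700 t and V(160.8) = 52.5426 m³.
No salt enters, so dm/dt = −Q_out · (m/V).
dm/m = −Q_out dt/(V₀ + 0.225700 t); integrating gives ln(m/m₀) = −(Q_out/(Q_in−Q_out)) ln(V/V₀).
m = m₀ (V₀/V)^(Q_out/(Q_in−Q_out)) = 7.457 × (16.25/52.5426)^(1.75986) = 0.945450 g.

0.9454 g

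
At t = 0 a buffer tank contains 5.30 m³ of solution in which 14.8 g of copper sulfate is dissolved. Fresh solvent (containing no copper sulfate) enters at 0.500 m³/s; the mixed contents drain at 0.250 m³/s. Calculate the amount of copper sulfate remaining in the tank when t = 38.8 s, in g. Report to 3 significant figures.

5.23 g

Total volume: dV/dt = Q_in − Q_out = 0.25000 m³/s, so V(t) = 5.30 + 0.25000 t and V(38.8) = 15.000 m³.
Species balance (pure solvent in): dm/dt = −Q_out · m/V(t).
Separate: dm/m = −Q_out dt/V(t) ⇒ ln(m/m₀) = −(Q_out/(Q_in−Q_out)) ln(V/V₀).
m = m₀ (V₀/V)^(Q_out/(Q_in−Q_out)) = 14.8 × (5.30/15.000)^(1.0000) = 5.2293 g.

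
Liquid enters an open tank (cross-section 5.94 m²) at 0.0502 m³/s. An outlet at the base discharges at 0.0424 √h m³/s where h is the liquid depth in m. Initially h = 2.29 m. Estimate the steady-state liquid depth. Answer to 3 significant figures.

Level balance: A dh/dt = 0.0502 − 0.0424 √h. Setting dh/dt = 0:
Q_in = 0.0424 √h_ss ⇒ √h_ss = 0.0502/0.0424 = 1.1840.
h_ss = 1.1840² = 1.4018 m. (Since h₀ = 2.29 m > h_ss, the level will fall toward this value.)

1.40 m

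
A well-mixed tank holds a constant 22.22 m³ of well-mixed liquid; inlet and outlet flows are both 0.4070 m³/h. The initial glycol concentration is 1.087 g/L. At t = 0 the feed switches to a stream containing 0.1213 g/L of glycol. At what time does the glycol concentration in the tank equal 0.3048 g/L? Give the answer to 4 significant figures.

Unsteady species balance (constant V, well mixed): V dC/dt = Q(C_in − C), so τ = V/Q = 54.5946 h.
C(t) = C_in + (C₀ − C_in) e^(−t/τ). Set C = 0.3048 and solve for t:
e^(−t/τ) = (C − C_in)/(C₀ − C_in) = (0.3048 − 0.1213)/(1.087 − 0.1213) = 0.190018
t = −τ ln(…) = 54.5946 × 1.66064 = 90.6619 h.

90.66 h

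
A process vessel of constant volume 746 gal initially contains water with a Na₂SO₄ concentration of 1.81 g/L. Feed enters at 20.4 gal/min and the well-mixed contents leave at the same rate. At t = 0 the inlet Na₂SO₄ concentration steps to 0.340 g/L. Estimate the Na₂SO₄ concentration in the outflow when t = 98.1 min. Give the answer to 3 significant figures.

Unsteady species balance (constant V, well mixed): V dC/dt = Q(C_in − C).
Time constant τ = V/Q = 746/20.4 = 36.569 min.
This is linear first-order; C(t) = C_in + (C₀ − C_in) e^(−t/τ).
C(98.1) = 0.340 + (1.81 − 0.340)·e^(−98.1/36.569) = 0.340 + (1.4700)·0.068383 = 0.44052 g/L.

0.441 g/L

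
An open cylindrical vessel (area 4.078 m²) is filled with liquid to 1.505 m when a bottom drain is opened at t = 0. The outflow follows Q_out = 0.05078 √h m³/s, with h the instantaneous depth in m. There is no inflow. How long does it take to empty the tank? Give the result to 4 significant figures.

197.0 s

Accumulation of liquid (constant cross-section A): A dh/dt = −0.05078 √h.
Separate and integrate: 2(√h − √h₀) = −(0.05078/A) t.
Tank is empty when √h = 0: t_empty = 2A√h₀/0.05078.
t_empty = 2·4.078·√1.505/0.05078 = 8.15600·1.22678/0.05078 = 197.039 s.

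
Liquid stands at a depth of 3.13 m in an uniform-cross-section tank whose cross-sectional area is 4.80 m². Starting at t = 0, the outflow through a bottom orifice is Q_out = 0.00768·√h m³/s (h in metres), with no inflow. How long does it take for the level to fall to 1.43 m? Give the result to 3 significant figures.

717 s

Unsteady balance on liquid volume: A dh/dt = −0.00768 √h.
Separate and integrate: 2(√h − √h₀) = −(0.00768/A) t.
t = 2A(√h₀ − √h)/0.00768 = 2·4.80·(√3.13 − √1.43)/0.00768
  = 9.6000 × (1.7692 − 1.1958) / 0.00768 = 716.69 s.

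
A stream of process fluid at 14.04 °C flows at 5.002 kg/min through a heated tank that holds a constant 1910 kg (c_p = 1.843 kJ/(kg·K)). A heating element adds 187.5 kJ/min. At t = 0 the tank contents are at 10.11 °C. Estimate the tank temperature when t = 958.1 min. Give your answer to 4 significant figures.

32.41 °C

M c_p dT/dt = ṁ c_p (T_in − T) + Q̇.
Rearrange: dT/dt = (T_ss − T)/τ with τ = M/ṁ = 381.847 min and T_ss = T_in + Q̇/(ṁ c_p) = 34.3791 °C.
T approaches T_ss exponentially: T(t) = T_ss + (T₀ − T_ss) e^(−t/τ).
T(958.1) = 34.3791 + (-24.2691)·e^(−958.1/381.847) = 34.3791 + (-24.2691)·0.0813399 = 32.4051 °C.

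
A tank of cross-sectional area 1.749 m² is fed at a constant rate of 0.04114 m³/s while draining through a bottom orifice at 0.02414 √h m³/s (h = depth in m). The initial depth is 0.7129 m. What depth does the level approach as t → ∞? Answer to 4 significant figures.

Level balance: A dh/dt = 0.04114 − 0.02414 √h. Setting dh/dt = 0:
Q_in = 0.02414 √h_ss ⇒ √h_ss = 0.04114/0.02414 = 1.70423.
h_ss = 1.70423² = 2.90438 m. (Since h₀ = 0.7129 m < h_ss, the level will rise toward this value.)

2.904 m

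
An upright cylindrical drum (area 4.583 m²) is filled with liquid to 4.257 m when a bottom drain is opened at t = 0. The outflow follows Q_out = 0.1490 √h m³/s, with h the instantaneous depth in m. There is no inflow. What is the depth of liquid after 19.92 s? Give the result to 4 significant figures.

A dh/dt = −Q_out = −0.1490 √h.
Separate and integrate: 2(√h − √h₀) = −(0.1490/A) t.
√h = √4.257 − 0.1490·19.92/(2·4.583) = 2.06325 − 0.323814 = 1.73944.
h = 1.73944² = 3.02564 m.

3.026 m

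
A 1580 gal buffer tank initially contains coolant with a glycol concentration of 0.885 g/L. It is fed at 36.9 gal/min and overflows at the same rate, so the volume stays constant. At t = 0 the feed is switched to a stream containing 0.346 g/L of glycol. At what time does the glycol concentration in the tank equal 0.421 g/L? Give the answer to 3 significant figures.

Mass balance on the solute (V constant): V dC/dt = Q(C_in − C), so τ = V/Q = 42.818 min.
C(t) = C_in + (C₀ − C_in) e^(−t/τ). Set C = 0.421 and solve for t:
e^(−t/τ) = (C − C_in)/(C₀ − C_in) = (0.421 − 0.346)/(0.885 − 0.346) = 0.13915
t = −τ ln(…) = 42.818 × 1.9722 = 84.448 min.

84.4 min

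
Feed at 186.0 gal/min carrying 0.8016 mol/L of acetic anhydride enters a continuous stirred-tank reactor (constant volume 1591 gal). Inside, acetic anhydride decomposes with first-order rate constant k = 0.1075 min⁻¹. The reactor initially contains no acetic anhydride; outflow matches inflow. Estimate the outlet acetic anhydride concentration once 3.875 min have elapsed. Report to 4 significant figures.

Species balance: V dC/dt = Q C_in − Q C − k V C.
This is linear with rate a = Q/V + k = 0.224408 min⁻¹.
C_ss = Q C_in/(Q + kV) = 0.417602 mol/L; C(t) = C_ss + (C₀ − C_ss) e^(−a t).
C(3.875) = 0.417602 + (-0.417602)·e^(−0.224408·3.875) = 0.417602 + (-0.417602)·0.419128 = 0.242574 mol/L.

0.2426 mol/L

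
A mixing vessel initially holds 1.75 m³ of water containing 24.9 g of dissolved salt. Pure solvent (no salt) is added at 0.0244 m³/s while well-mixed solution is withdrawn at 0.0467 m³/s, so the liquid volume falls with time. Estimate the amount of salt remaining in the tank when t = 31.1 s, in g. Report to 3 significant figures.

Let m(t) be the amount of salt. Volume: V(t) = V₀ + (Q_in − Q_out) t = 1.75 − 0.022300 t; V(31.1) = 1.0565 m³.
Solute balance: dm/dt = 0 − Q_out C = −Q_out m/V(t).
Separate: dm/m = −Q_out dt/V(t) ⇒ ln(m/m₀) = −(Q_out/(Q_in−Q_out)) ln(V/V₀).
m = m₀ (V₀/V)^(Q_out/(Q_in−Q_out)) = 24.9 × (1.75/1.0565)^(-2.0942) = 8.6536 g.

8.65 g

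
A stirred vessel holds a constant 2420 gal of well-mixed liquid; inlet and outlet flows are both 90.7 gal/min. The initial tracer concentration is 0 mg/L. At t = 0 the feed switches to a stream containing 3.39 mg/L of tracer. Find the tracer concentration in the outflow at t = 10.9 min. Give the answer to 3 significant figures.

Transient balance on the dissolved component: V dC/dt = Q(C_in − C).
Time constant τ = V/Q = 2420/90.7 = 26.681 min.
Solution: C(t) = C_in + (C₀ − C_in) e^(−t/τ).
C(10.9) = 3.39 + (0 − 3.39)·e^(−10.9/26.681) = 3.39 + (-3.3900)·0.66463 = 1.1369 mg/L.

1.14 mg/L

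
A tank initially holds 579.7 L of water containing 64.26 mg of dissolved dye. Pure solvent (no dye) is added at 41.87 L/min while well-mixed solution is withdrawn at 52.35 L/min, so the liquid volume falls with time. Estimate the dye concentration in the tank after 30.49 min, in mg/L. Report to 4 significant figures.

0.004514 mg/L

Let m(t) be the amount of dye. Volume: V(t) = V₀ + (Q_in − Q_out) t = 579.7 − 10.4800 t; V(30.49) = 260.165 L.
Solute balance: dm/dt = 0 − Q_out C = −Q_out m/V(t).
Separate: dm/m = −Q_out dt/V(t) ⇒ ln(m/m₀) = −(Q_out/(Q_in−Q_out)) ln(V/V₀).
m = m₀ (V₀/V)^(Q_out/(Q_in−Q_out)) = 64.26 × (579.7/260.165)^(-4.99523) = 1.17443 mg.
C = m/V = 1.17443/260.165 = 0.00451418 mg/L.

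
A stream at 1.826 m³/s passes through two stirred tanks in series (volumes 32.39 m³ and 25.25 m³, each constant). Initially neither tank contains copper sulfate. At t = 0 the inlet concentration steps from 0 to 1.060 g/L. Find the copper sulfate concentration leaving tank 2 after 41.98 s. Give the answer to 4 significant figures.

0.7890 g/L

Time constants: τᵢ = Vᵢ/Q for each well-mixed tank.
τ₁ = 32.39/1.826 = 17.7382 s; τ₂ = 25.25/1.826 = 13.8280 s.
Solving the cascade with C₁(0)=C₂(0)=0 gives C₂(t) = C_in[1 − (τ₁ e^(−t/τ₁) − τ₂ e^(−t/τ₂))/(τ₁ − τ₂)].
At t = 41.98: e^(−t/τ₁) = 0.0937953, e^(−t/τ₂) = 0.0480333.
C₂ = 1.060·[1 − (17.7382·0.0937953 − 13.8280·0.0480333)/(3.91019)] = 1.060·0.744371 = 0.789034 g/L.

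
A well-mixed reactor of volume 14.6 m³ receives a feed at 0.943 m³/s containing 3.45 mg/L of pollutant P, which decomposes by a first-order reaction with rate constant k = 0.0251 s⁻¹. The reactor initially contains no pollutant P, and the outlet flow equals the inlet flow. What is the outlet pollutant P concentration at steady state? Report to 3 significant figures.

Accumulation = in − out − consumed: V dC/dt = Q C_in − Q C − k V C.
At steady state: 0 = Q C_in − (Q + kV) C_ss, so C_ss = Q C_in/(Q + kV).
C_ss = 0.943·3.45/(0.943 + 0.0251·14.6) = 3.2534/1.3095 = 2.4845 mg/L.

2.48 mg/L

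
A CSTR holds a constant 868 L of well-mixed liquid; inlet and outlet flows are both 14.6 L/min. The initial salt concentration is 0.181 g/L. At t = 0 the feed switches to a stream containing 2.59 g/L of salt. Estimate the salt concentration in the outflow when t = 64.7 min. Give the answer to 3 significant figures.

Accumulation = in − out for the solute gives V dC/dt = Q(C_in − C).
So dC/dt = (C_in − C)/τ with τ = V/Q = 868/14.6 = 59.452 min.
This is linear first-order; C(t) = C_in + (C₀ − C_in) e^(−t/τ).
C(64.7) = 2.59 + (0.181 − 2.59)·e^(−64.7/59.452) = 2.59 + (-2.4090)·0.33680 = 1.7787 g/L.

1.78 g/L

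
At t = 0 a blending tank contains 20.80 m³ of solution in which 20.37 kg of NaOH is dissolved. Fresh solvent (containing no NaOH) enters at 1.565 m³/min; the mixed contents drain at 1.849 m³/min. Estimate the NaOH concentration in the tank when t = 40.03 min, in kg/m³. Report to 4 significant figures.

Let m(t) be the amount of NaOH. Volume: V(t) = V₀ + (Q_in − Q_out) t = 20.80 − 0.284000 t; V(40.03) = 9.43148 m³.
No NaOH enters, so dm/dt = −Q_out · (m/V).
dm/m = −Q_out dt/(V₀ − 0.284000 t); integrating gives ln(m/m₀) = −(Q_out/(Q_in−Q_out)) ln(V/V₀).
m = m₀ (V₀/V)^(Q_out/(Q_in−Q_out)) = 20.37 × (20.80/9.43148)^(-6.51056) = 0.118228 kg.
C = m/V = 0.118228/9.43148 = 0.0125355 kg/m³.

0.01254 kg/m³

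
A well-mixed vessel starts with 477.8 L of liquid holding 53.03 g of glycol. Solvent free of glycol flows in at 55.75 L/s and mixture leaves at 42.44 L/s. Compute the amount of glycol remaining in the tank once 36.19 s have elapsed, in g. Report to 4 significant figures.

5.742 g

Total volume: dV/dt = Q_in − Q_out = 13.3100 L/s, so V(t) = 477.8 + 13.3100 t and V(36.19) = 959.489 L.
Solute balance: dm/dt = 0 − Q_out C = −Q_out m/V(t).
Separate: dm/m = −Q_out dt/V(t) ⇒ ln(m/m₀) = −(Q_out/(Q_in−Q_out)) ln(V/V₀).
m = m₀ (V₀/V)^(Q_out/(Q_in−Q_out)) = 53.03 × (477.8/959.489)^(3.18858) = 5.74168 g.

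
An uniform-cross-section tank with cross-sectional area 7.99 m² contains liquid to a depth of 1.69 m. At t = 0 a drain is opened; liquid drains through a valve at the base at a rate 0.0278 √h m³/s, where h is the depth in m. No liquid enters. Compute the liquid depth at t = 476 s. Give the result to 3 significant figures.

With no inflow, A dh/dt = −0.0278 √h.
Separate and integrate: 2(√h − √h₀) = −(0.0278/A) t.
√h = √1.69 − 0.0278·476/(2·7.99) = 1.3000 − 0.82809 = 0.47191.
h = 0.47191² = 0.22270 m.

0.223 m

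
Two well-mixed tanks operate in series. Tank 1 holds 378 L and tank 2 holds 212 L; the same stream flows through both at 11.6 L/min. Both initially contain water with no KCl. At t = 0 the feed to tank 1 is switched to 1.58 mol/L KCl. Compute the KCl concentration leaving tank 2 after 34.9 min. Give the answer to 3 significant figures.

0.646 mol/L

Time constants: τᵢ = Vᵢ/Q for each well-mixed tank.
τ₁ = 378/11.6 = 32.586 min; τ₂ = 212/11.6 = 18.276 min.
Solving the cascade with C₁(0)=C₂(0)=0 gives C₂(t) = C_in[1 − (τ₁ e^(−t/τ₁) − τ₂ e^(−t/τ₂))/(τ₁ − τ₂)].
At t = 34.9: e^(−t/τ₁) = 0.34266, e^(−t/τ₂) = 0.14814.
C₂ = 1.58·[1 − (32.586·0.34266 − 18.276·0.14814)/(14.310)] = 1.58·0.40890 = 0.64607 mol/L.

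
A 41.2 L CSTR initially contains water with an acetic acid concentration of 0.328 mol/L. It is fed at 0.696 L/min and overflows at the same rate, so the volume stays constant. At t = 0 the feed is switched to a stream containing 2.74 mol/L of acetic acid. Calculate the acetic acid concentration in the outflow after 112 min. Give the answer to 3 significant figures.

Transient balance on the dissolved component: V dC/dt = Q(C_in − C).
So dC/dt = (C_in − C)/τ with τ = V/Q = 41.2/0.696 = 59.195 min.
This is linear first-order; C(t) = C_in + (C₀ − C_in) e^(−t/τ).
C(112) = 2.74 + (0.328 − 2.74)·e^(−112/59.195) = 2.74 + (-2.4120)·0.15076 = 2.3764 mol/L.

2.38 mol/L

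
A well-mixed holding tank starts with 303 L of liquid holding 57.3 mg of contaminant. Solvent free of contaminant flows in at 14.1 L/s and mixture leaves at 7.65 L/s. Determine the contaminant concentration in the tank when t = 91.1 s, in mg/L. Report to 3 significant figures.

0.0179 mg/L

Let m(t) be the amount of contaminant. Volume: V(t) = V₀ + (Q_in − Q_out) t = 303 + 6.4500 t; V(91.1) = 890.59 L.
Solute balance: dm/dt = 0 − Q_out C = −Q_out m/V(t).
dm/m = −Q_out dt/(V₀ + 6.4500 t); integrating gives ln(m/m₀) = −(Q_out/(Q_in−Q_out)) ln(V/V₀).
m = m₀ (V₀/V)^(Q_out/(Q_in−Q_out)) = 57.3 × (303/890.59)^(1.1860) = 15.952 mg.
C = m/V = 15.952/890.59 = 0.017911 mg/L.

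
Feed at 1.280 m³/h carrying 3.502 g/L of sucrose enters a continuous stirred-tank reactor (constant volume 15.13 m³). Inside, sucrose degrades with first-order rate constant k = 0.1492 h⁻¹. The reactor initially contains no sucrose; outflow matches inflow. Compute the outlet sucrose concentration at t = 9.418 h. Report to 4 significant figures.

Accumulation = in − out − consumed: V dC/dt = Q C_in − Q C − k V C.
This is linear with rate a = Q/V + k = 0.233800 h⁻¹.
C_ss = Q C_in/(Q + kV) = 1.26719 g/L; C(t) = C_ss + (C₀ − C_ss) e^(−a t).
C(9.418) = 1.26719 + (-1.26719)·e^(−0.233800·9.418) = 1.26719 + (-1.26719)·0.110590 = 1.12705 g/L.

1.127 g/L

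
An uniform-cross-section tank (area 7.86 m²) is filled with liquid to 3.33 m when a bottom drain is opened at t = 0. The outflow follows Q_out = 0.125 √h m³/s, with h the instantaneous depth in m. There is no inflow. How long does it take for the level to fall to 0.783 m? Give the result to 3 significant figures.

With no inflow, A dh/dt = −0.125 √h.
Separate and integrate: 2(√h − √h₀) = −(0.125/A) t.
t = 2A(√h₀ − √h)/0.125 = 2·7.86·(√3.33 − √0.783)/0.125
  = 15.720 × (1.8248 − 0.88487) / 0.125 = 118.21 s.

118 s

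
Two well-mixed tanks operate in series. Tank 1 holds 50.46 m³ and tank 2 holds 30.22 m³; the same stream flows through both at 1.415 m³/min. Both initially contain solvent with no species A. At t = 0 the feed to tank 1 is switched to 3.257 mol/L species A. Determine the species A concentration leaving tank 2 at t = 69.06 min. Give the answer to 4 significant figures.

Each tank obeys Vᵢ dCᵢ/dt = Q(Cᵢ₋₁ − Cᵢ), so τᵢ = Vᵢ/Q.
τ₁ = 50.46/1.415 = 35.6608 min; τ₂ = 30.22/1.415 = 21.3569 min.
Tank 1: C₁ = C_in(1 − e^(−t/τ₁)). Tank 2 (τ₁ ≠ τ₂): C₂ = C_in[1 − (τ₁ e^(−t/τ₁) − τ₂ e^(−t/τ₂))/(τ₁ − τ₂)].
At t = 69.06: e^(−t/τ₁) = 0.144196, e^(−t/τ₂) = 0.0394147.
C₂ = 3.257·[1 − (35.6608·0.144196 − 21.3569·0.0394147)/(14.3039)] = 3.257·0.699357 = 2.27780 mol/L.

2.278 mol/L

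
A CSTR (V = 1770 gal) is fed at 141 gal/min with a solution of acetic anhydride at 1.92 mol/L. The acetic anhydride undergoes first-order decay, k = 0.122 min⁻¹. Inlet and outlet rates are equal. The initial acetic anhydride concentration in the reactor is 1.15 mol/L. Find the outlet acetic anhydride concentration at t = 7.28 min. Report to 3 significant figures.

0.849 mol/L

Species balance: V dC/dt = Q C_in − Q C − k V C.
This is linear with rate a = Q/V + k = 0.20166 min⁻¹.
C_ss = Q C_in/(Q + kV) = 0.75845 mol/L; C(t) = C_ss + (C₀ − C_ss) e^(−a t).
C(7.28) = 0.75845 + (0.39155)·e^(−0.20166·7.28) = 0.75845 + (0.39155)·0.23036 = 0.84865 mol/L.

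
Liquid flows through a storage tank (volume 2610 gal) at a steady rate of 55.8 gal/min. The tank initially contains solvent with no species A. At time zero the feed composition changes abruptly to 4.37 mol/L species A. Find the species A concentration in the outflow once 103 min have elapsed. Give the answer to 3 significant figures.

3.89 mol/L

Transient balance on the dissolved component: V dC/dt = Q(C_in − C).
Time constant τ = V/Q = 2610/55.8 = 46.774 min.
Integrating: C(t) = C_in + (C₀ − C_in) e^(−t/τ).
C(103) = 4.37 + (0 − 4.37)·e^(−103/46.774) = 4.37 + (-4.3700)·0.11057 = 3.8868 mol/L.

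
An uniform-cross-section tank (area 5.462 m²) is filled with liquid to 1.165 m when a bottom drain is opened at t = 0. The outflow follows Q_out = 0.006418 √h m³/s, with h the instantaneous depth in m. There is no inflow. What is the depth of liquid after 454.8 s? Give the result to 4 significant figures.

0.6596 m

A dh/dt = −Q_out = −0.006418 √h.
This is separable: 2 d(√h)/dt = −0.006418/A, so √h = √h₀ − (0.006418/(2A)) t.
√h = √1.165 − 0.006418·454.8/(2·5.462) = 1.07935 − 0.267201 = 0.812150.
h = 0.812150² = 0.659588 m.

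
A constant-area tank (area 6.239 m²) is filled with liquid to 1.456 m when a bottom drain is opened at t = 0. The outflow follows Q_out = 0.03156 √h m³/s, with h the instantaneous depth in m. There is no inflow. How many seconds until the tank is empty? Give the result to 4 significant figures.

477.1 s

Mass balance (ρ constant): A dh/dt = −0.03156 √h.
Separate and integrate: 2(√h − √h₀) = −(0.03156/A) t.
Set h = 0: 2√h₀ = (0.03156/A) t_empty ⇒ t_empty = 2A√h₀/0.03156.
t_empty = 2·6.239·√1.456/0.03156 = 12.4780·1.20665/0.03156 = 477.077 s.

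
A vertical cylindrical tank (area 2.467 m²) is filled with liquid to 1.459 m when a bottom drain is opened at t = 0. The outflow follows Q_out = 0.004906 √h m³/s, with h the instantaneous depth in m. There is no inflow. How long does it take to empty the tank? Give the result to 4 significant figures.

With no inflow, A dh/dt = −0.004906 √h.
This is separable: 2 d(√h)/dt = −0.004906/A, so √h = √h₀ − (0.004906/(2A)) t.
Tank is empty when √h = 0: t_empty = 2A√h₀/0.004906.
t_empty = 2·2.467·√1.459/0.004906 = 4.93400·1.20789/0.004906 = 1214.78 s.

1215 s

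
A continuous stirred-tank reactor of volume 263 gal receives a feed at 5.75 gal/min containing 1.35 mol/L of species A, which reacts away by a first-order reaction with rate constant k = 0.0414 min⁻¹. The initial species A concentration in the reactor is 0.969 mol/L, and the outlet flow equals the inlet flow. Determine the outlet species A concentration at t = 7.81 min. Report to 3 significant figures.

V dC/dt = Q(C_in − C) − k V C.
This is linear with rate a = Q/V + k = 0.063263 min⁻¹.
C_ss = Q C_in/(Q + kV) = 0.46655 mol/L; C(t) = C_ss + (C₀ − C_ss) e^(−a t).
C(7.81) = 0.46655 + (0.50245)·e^(−0.063263·7.81) = 0.46655 + (0.50245)·0.61013 = 0.77311 mol/L.

0.773 mol/L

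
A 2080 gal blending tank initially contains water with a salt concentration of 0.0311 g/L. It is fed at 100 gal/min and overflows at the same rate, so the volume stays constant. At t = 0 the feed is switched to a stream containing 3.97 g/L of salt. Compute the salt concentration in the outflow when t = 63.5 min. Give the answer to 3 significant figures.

3.78 g/L

Mass balance on the solute (V constant): V dC/dt = Q(C_in − C).
Rewrite as dC/dt + C/τ = C_in/τ, τ = V/Q = 20.800 min.
C approaches C_in exponentially: C(t) = C_in + (C₀ − C_in) e^(−t/τ).
C(63.5) = 3.97 + (0.0311 − 3.97)·e^(−63.5/20.800) = 3.97 + (-3.9389)·0.047223 = 3.7840 g/L.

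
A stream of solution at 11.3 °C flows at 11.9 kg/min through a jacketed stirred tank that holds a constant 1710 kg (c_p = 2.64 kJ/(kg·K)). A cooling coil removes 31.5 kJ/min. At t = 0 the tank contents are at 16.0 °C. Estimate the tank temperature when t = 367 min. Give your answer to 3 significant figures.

M c_p dT/dt = ṁ c_p (T_in − T) − Q̇.
Rearrange: dT/dt = (T_ss − T)/τ with τ = M/ṁ = 143.70 min and T_ss = T_in − Q̇/(ṁ c_p) = 10.297 °C.
T approaches T_ss exponentially: T(t) = T_ss + (T₀ − T_ss) e^(−t/τ).
T(367) = 10.297 + (5.7027)·e^(−367/143.70) = 10.297 + (5.7027)·0.077772 = 10.741 °C.

10.7 °C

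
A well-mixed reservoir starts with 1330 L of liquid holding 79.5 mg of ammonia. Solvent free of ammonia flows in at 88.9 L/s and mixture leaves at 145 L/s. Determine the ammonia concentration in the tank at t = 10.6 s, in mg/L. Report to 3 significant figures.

0.0234 mg/L

Total volume: dV/dt = Q_in − Q_out = -56.100 L/s, so V(t) = 1330 − 56.100 t and V(10.6) = 735.34 L.
Species balance (pure solvent in): dm/dt = −Q_out · m/V(t).
Separate: dm/m = −Q_out dt/V(t) ⇒ ln(m/m₀) = −(Q_out/(Q_in−Q_out)) ln(V/V₀).
m = m₀ (V₀/V)^(Q_out/(Q_in−Q_out)) = 79.5 × (1330/735.34)^(-2.5847) = 17.186 mg.
C = m/V = 17.186/735.34 = 0.023371 mg/L.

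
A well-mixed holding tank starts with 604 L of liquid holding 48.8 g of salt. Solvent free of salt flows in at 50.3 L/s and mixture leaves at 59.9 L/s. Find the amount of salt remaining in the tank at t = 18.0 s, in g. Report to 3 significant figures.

Let m(t) be the amount of salt. Volume: V(t) = V₀ + (Q_in − Q_out) t = 604 − 9.6000 t; V(18.0) = 431.20 L.
No salt enters, so dm/dt = −Q_out · (m/V).
dm/m = −Q_out dt/(V₀ − 9.6000 t); integrating gives ln(m/m₀) = −(Q_out/(Q_in−Q_out)) ln(V/V₀).
m = m₀ (V₀/V)^(Q_out/(Q_in−Q_out)) = 48.8 × (604/431.20)^(-6.2396) = 5.9594 g.

5.96 g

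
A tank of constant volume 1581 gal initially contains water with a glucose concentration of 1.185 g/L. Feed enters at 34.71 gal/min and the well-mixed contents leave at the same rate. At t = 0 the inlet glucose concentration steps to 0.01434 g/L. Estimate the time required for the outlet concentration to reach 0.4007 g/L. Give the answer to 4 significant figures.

Mass balance on the solute (V constant): V dC/dt = Q(C_in − C), so τ = V/Q = 45.5488 min.
C(t) = C_in + (C₀ − C_in) e^(−t/τ). Set C = 0.4007 and solve for t:
e^(−t/τ) = (C − C_in)/(C₀ − C_in) = (0.4007 − 0.01434)/(1.185 − 0.01434) = 0.330036
t = −τ ln(…) = 45.5488 × 1.10855 = 50.4933 min.

50.49 min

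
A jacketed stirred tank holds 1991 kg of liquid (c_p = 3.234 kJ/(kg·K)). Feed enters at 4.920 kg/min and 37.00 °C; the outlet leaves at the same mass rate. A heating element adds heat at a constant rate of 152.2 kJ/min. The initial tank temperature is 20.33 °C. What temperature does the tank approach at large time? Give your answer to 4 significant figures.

M c_p dT/dt = ṁ c_p (T_in − T) + Q̇.
At steady state dT/dt = 0 ⇒ T_ss = T_in + Q̇/(ṁ c_p) = 37.00 + 152.2/(4.920·3.234) = 46.5655 °C.

46.57 °C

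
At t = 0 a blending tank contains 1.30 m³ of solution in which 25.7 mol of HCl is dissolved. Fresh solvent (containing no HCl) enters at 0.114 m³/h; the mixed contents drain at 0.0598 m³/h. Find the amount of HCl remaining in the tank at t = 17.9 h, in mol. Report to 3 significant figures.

Let m(t) be the amount of HCl. Volume: V(t) = V₀ + (Q_in − Q_out) t = 1.30 + 0.054200 t; V(17.9) = 2.2702 m³.
No HCl enters, so dm/dt = −Q_out · (m/V).
dm/m = −Q_out dt/(V₀ + 0.054200 t); integrating gives ln(m/m₀) = −(Q_out/(Q_in−Q_out)) ln(V/V₀).
m = m₀ (V₀/V)^(Q_out/(Q_in−Q_out)) = 25.7 × (1.30/2.2702)^(1.1033) = 13.893 mol.

13.9 mol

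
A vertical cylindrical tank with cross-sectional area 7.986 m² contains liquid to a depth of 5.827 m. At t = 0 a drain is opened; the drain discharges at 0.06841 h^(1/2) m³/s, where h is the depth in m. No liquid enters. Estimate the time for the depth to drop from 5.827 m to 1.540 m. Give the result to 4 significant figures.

With no inflow, A dh/dt = −0.06841 √h.
∫ h^(−1/2) dh = −(0.06841/A) ∫ dt, giving 2√h = 2√h₀ − (0.06841/A) t.
t = 2A(√h₀ − √h)/0.06841 = 2·7.986·(√5.827 − √1.540)/0.06841
  = 15.9720 × (2.41392 − 1.24097) / 0.06841 = 273.854 s.

273.9 s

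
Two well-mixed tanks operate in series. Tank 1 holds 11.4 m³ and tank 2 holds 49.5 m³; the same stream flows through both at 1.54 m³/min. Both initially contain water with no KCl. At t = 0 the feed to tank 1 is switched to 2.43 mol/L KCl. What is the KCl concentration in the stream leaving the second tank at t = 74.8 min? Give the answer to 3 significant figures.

Each tank obeys Vᵢ dCᵢ/dt = Q(Cᵢ₋₁ − Cᵢ), so τᵢ = Vᵢ/Q.
τ₁ = 11.4/1.54 = 7.4026 min; τ₂ = 49.5/1.54 = 32.143 min.
Tank 1: C₁ = C_in(1 − e^(−t/τ₁)). Tank 2 (τ₁ ≠ τ₂): C₂ = C_in[1 − (τ₁ e^(−t/τ₁) − τ₂ e^(−t/τ₂))/(τ₁ − τ₂)].
At t = 74.8: e^(−t/τ₁) = 4.0893e-05, e^(−t/τ₂) = 0.097577.
C₂ = 2.43·[1 − (7.4026·4.0893e-05 − 32.143·0.097577)/(-24.740)] = 2.43·0.87324 = 2.1220 mol/L.

2.12 mol/L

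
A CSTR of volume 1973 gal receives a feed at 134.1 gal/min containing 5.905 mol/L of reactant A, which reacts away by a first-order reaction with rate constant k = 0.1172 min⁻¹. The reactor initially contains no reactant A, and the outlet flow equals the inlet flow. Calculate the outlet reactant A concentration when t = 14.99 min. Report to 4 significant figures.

2.032 mol/L

Accumulation = in − out − consumed: V dC/dt = Q C_in − Q C − k V C.
This is linear with rate a = Q/V + k = 0.185168 min⁻¹.
C_ss = Q C_in/(Q + kV) = 2.16749 mol/L; C(t) = C_ss + (C₀ − C_ss) e^(−a t).
C(14.99) = 2.16749 + (-2.16749)·e^(−0.185168·14.99) = 2.16749 + (-2.16749)·0.0623082 = 2.03244 mol/L.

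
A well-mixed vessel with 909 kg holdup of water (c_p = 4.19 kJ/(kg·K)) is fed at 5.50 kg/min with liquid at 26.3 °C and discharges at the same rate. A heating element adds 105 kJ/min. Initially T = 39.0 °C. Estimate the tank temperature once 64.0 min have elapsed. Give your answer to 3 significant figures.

Heat balance on the well-mixed liquid: M c_p dT/dt = ṁ c_p (T_in − T) + 105.
τ = M/ṁ = 165.27 min; T_ss = T_in + Q̇/(ṁ c_p) = 26.3 + 105/(5.50·4.19) = 30.856 °C.
Integrating: T(t) = T_ss + (T₀ − T_ss) e^(−t/τ).
T(64.0) = 30.856 + (8.1437)·e^(−64.0/165.27) = 30.856 + (8.1437)·0.67893 = 36.385 °C.

36.4 °C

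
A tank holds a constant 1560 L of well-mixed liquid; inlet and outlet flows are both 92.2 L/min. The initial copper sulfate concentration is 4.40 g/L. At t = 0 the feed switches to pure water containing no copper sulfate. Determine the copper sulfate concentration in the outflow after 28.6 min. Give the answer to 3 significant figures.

Species balance on the tank: V dC/dt = Q(C_in − C).
Time constant τ = V/Q = 1560/92.2 = 16.920 min.
Solution: C(t) = C_in + (C₀ − C_in) e^(−t/τ).
C(28.6) = 0 + (4.40 − 0)·e^(−28.6/16.920) = 0 + (4.4000)·0.18446 = 0.81162 g/L.

0.812 g/L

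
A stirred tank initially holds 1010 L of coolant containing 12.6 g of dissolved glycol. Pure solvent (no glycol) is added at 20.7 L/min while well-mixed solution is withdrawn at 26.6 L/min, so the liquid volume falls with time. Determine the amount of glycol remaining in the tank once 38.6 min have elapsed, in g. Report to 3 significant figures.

3.98 g

Let m(t) be the amount of glycol. Volume: V(t) = V₀ + (Q_in − Q_out) t = 1010 − 5.9000 t; V(38.6) = 782.26 L.
Solute balance: dm/dt = 0 − Q_out C = −Q_out m/V(t).
Separate: dm/m = −Q_out dt/V(t) ⇒ ln(m/m₀) = −(Q_out/(Q_in−Q_out)) ln(V/V₀).
m = m₀ (V₀/V)^(Q_out/(Q_in−Q_out)) = 12.6 × (1010/782.26)^(-4.5085) = 3.9817 g.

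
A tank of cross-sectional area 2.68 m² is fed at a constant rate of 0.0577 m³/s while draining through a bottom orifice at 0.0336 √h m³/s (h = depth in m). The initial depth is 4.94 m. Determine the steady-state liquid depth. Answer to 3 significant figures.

2.95 m

A dh/dt = Q_in − 0.0336 √h. Steady state requires inflow = outflow:
Q_in = 0.0336 √h_ss ⇒ √h_ss = 0.0577/0.0336 = 1.7173.
h_ss = 1.7173² = 2.9490 m. (Since h₀ = 4.94 m > h_ss, the level will fall toward this value.)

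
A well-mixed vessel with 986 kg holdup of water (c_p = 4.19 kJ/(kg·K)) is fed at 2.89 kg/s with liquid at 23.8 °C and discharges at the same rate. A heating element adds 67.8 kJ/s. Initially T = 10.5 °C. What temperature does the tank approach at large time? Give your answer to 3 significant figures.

29.4 °C

M c_p dT/dt = ṁ c_p (T_in − T) + Q̇.
At steady state dT/dt = 0 ⇒ T_ss = T_in + Q̇/(ṁ c_p) = 23.8 + 67.8/(2.89·4.19) = 29.399 °C.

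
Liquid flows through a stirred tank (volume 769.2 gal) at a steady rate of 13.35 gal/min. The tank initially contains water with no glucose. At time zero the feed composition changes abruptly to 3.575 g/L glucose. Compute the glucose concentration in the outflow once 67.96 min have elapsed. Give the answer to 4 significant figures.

Mass balance on the solute (V constant): V dC/dt = Q(C_in − C).
So dC/dt = (C_in − C)/τ with τ = V/Q = 769.2/13.35 = 57.6180 min.
C approaches C_in exponentially: C(t) = C_in + (C₀ − C_in) e^(−t/τ).
C(67.96) = 3.575 + (0 − 3.575)·e^(−67.96/57.6180) = 3.575 + (-3.57500)·0.307435 = 2.47592 g/L.

2.476 g/L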